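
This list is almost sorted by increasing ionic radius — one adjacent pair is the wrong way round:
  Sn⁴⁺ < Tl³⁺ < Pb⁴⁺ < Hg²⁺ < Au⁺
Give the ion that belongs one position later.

Compare adjacent ions: Pb⁴⁺ and Tl³⁺ share 78 electrons; the higher nuclear charge on Pb (Z=82) contracts it more, so Pb⁴⁺ < Tl³⁺ — yet in this increasing list Tl³⁺ sits before Pb⁴⁺. Nothing else is reversed, so Tl³⁺ should move one place to the right.

Tl³⁺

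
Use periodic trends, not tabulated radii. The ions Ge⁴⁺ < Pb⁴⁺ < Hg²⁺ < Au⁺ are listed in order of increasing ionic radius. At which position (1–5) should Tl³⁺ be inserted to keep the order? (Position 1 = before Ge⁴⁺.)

Electron counts and nuclear charges: Ge⁴⁺: 28 e⁻, Z=32, Pb⁴⁺: 78 e⁻, Z=82, Tl³⁺: 78 e⁻, Z=81, Hg²⁺: 78 e⁻, Z=80, Au⁺: 78 e⁻, Z=79. Ge⁴⁺ < Pb⁴⁺ (same group, 2 shells fewer); Pb⁴⁺ < Tl³⁺ (isoelectronic, higher Z=82 is smaller); Tl³⁺ < Hg²⁺ (isoelectronic, higher Z=81 is smaller); Hg²⁺ < Au⁺ (isoelectronic, higher Z=80 is smaller).
Putting Tl³⁺ in gives Ge⁴⁺ < Pb⁴⁺ < Tl³⁺ < Hg²⁺ < Au⁺; it lands at slot 3.

3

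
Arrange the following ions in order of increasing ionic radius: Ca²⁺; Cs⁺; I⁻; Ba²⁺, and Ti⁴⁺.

Work out protons and electrons: Ti⁴⁺: 18 e⁻, Z=22, Ca²⁺: 18 e⁻, Z=20, Ba²⁺: 54 e⁻, Z=56, Cs⁺: 54 e⁻, Z=55, I⁻: 54 e⁻, Z=53. Ti⁴⁺ < Ca²⁺ (isoelectronic, higher Z=22 is smaller); Ca²⁺ < Ba²⁺ (same group, 2 shells fewer); Ba²⁺ < Cs⁺ (both 54 e⁻, Z=56>55); Cs⁺ < I⁻ (isoelectronic, higher Z=55 is smaller).

Ti⁴⁺ < Ca²⁺ < Ba²⁺ < Cs⁺ < I⁻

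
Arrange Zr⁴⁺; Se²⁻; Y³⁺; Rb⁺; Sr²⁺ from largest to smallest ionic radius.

These species are isoelectronic with 36 electrons. The only difference is the number of protons: Zr⁴⁺ (Z=40), Y³⁺ (Z=39), Sr²⁺ (Z=38), Rb⁺ (Z=37), Se²⁻ (Z=34). The strongest nuclear pull (Zr⁴⁺) gives the smallest ion.

Se²⁻ > Rb⁺ > Sr²⁺ > Y³⁺ > Zr⁴⁺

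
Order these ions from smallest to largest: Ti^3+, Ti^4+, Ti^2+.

These are all Ti ions. Removing more electrons (higher positive charge) pulls the remaining electrons in closer, so Ti^4+ is smallest and Ti^2+ is largest.

Ti^4+ < Ti^3+ < Ti^2+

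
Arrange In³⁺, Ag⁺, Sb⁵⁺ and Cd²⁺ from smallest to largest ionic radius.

Sb⁵⁺ < In³⁺ < Cd²⁺ < Ag⁺

Each ion has 46 electrons. The ranking follows nuclear charge in reverse — greater Z gives a smaller radius. Sb⁵⁺ (Z=51), In³⁺ (Z=49), Cd²⁺ (Z=48), Ag⁺ (Z=47).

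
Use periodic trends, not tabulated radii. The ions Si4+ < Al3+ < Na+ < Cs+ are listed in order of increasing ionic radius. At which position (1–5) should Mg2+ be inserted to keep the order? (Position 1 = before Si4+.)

3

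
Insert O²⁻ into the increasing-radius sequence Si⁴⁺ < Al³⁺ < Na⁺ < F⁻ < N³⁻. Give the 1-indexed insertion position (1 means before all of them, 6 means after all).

Isoelectronic series (10 e⁻ each). Size is set by nuclear charge: more protons means a smaller ion. Si⁴⁺ (Z=14), Al³⁺ (Z=13), Na⁺ (Z=11), F⁻ (Z=9), O²⁻ (Z=8), N³⁻ (Z=7).
Merged order: Si⁴⁺ < Al³⁺ < Na⁺ < F⁻ < O²⁻ < N³⁻ — O²⁻ is number 5.

5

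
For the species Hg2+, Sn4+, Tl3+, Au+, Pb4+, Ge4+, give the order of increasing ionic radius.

Ge4+ < Sn4+ < Pb4+ < Tl3+ < Hg2+ < Au+

Work out protons and electrons: Ge4+ has 28 e⁻ (Z=32), Sn4+ has 46 e⁻ (Z=50), Pb4+ has 78 e⁻ (Z=82), Tl3+ has 78 e⁻ (Z=81), Hg2+ has 78 e⁻ (Z=80), Au+ has 78 e⁻ (Z=79). Ge4+ < Sn4+ (same group, period 4 vs 5); Sn4+ < Pb4+ (same group, period 5 vs 6); Pb4+ < Tl3+ (both 78 e⁻, Z=82>81); Tl3+ < Hg2+ (isoelectronic, higher Z=81 is smaller); Hg2+ < Au+ (isoelectronic, higher Z=80 is smaller).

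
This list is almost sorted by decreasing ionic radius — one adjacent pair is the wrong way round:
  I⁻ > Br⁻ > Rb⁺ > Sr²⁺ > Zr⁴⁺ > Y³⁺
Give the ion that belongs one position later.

Check each adjacent pair. Zr⁴⁺ and Y³⁺ are reversed: Zr⁴⁺ and Y³⁺ share 36 electrons; the higher nuclear charge on Zr (Z=40) contracts it more, so Zr⁴⁺ < Y³⁺. No other neighbouring pair contradicts the periodic trends, so Zr⁴⁺ is the ion listed too early.

Zr⁴⁺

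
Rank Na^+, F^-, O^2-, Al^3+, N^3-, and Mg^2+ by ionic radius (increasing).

Al^3+ < Mg^2+ < Na^+ < F^- < O^2- < N^3-

Each ion has 10 electrons. The ranking follows nuclear charge in reverse — greater Z gives a smaller radius. Al^3+ (Z=13), Mg^2+ (Z=12), Na^+ (Z=11), F^- (Z=9), O^2- (Z=8), N^3- (Z=7).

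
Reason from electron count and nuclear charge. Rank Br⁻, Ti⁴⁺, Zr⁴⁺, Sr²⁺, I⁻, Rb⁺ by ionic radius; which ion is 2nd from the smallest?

Zr⁴⁺

Tabulating Z and e⁻: Ti⁴⁺: 18 e⁻, Z=22, Zr⁴⁺: 36 e⁻, Z=40, Sr²⁺: 36 e⁻, Z=38, Rb⁺: 36 e⁻, Z=37, Br⁻: 36 e⁻, Z=35, I⁻: 54 e⁻, Z=53. Ti⁴⁺ < Zr⁴⁺ (same group, period 4 vs 5); Zr⁴⁺ < Sr²⁺ (isoelectronic, higher Z=40 is smaller); Sr²⁺ < Rb⁺ (isoelectronic, higher Z=38 is smaller); Rb⁺ < Br⁻ (isoelectronic, higher Z=37 is smaller); Br⁻ < I⁻ (same group, period 4 vs 5).
Ordering: Ti⁴⁺ < Zr⁴⁺ < Sr²⁺ < Rb⁺ < Br⁻ < I⁻. The 2nd smallest is Zr⁴⁺.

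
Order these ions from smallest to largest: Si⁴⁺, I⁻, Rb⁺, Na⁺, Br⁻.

Si⁴⁺ < Na⁺ < Rb⁺ < Br⁻ < I⁻

Electron counts and nuclear charges: Si⁴⁺ has 10 e⁻ (Z=14), Na⁺ has 10 e⁻ (Z=11), Rb⁺ has 36 e⁻ (Z=37), Br⁻ has 36 e⁻ (Z=35), I⁻ has 54 e⁻ (Z=53). Si⁴⁺ < Na⁺ (isoelectronic, higher Z=14 is smaller); Na⁺ < Rb⁺ (same group, 2 shells fewer); Rb⁺ < Br⁻ (isoelectronic, higher Z=37 is smaller); Br⁻ < I⁻ (same group, 1 shell fewer).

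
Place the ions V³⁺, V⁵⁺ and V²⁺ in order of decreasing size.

These are all V ions. Removing more electrons (higher positive charge) pulls the remaining electrons in closer, so V⁵⁺ is smallest and V²⁺ is largest.

V²⁺ > V³⁺ > V⁵⁺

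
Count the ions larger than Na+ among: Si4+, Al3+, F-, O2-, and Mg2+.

Isoelectronic series (10 e⁻ each). Size is set by nuclear charge: more protons means a smaller ion. Si4+ (Z=14), Al3+ (Z=13), Mg2+ (Z=12), Na+ (Z=11), F- (Z=9), O2- (Z=8).
Relative to Na+, the ions that are larger are F-, O2-. So 2 are larger.

2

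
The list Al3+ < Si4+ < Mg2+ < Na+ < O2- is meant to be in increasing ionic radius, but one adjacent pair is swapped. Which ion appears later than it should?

Si4+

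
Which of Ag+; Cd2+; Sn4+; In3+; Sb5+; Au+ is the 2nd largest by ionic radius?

Ag+

Tabulating Z and e⁻: Sb5+ has 46 e⁻ (Z=51), Sn4+ has 46 e⁻ (Z=50), In3+ has 46 e⁻ (Z=49), Cd2+ has 46 e⁻ (Z=48), Ag+ has 46 e⁻ (Z=47), Au+ has 78 e⁻ (Z=79). Sb5+ < Sn4+ (isoelectronic, higher Z=51 is smaller); Sn4+ < In3+ (isoelectronic, higher Z=50 is smaller); In3+ < Cd2+ (isoelectronic, higher Z=49 is smaller); Cd2+ < Ag+ (both 46 e⁻, Z=48>47); Ag+ < Au+ (same group, 1 shell fewer).
That gives Sb5+ < Sn4+ < In3+ < Cd2+ < Ag+ < Au+. From the largest end, number 2 is Ag+.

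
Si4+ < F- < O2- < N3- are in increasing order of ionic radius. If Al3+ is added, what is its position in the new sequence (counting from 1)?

2

Isoelectronic series (10 e⁻ each). Size is set by nuclear charge: more protons means a smaller ion. Si4+ (Z=14), Al3+ (Z=13), F- (Z=9), O2- (Z=8), N3- (Z=7).
Putting Al3+ in gives Si4+ < Al3+ < F- < O2- < N3-; it lands at slot 2.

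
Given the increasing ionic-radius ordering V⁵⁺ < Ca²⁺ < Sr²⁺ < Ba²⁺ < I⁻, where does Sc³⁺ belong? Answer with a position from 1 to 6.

2

V⁵⁺ has 18 e⁻ (Z=23), Sc³⁺ has 18 e⁻ (Z=21), Ca²⁺ has 18 e⁻ (Z=20), Sr²⁺ has 36 e⁻ (Z=38), Ba²⁺ has 54 e⁻ (Z=56), I⁻ has 54 e⁻ (Z=53). V⁵⁺ < Sc³⁺ (isoelectronic, higher Z=23 is smaller); Sc³⁺ < Ca²⁺ (both 18 e⁻, Z=21>20); Ca²⁺ < Sr²⁺ (same group, period 4 vs 5); Sr²⁺ < Ba²⁺ (same group, 1 shell fewer); Ba²⁺ < I⁻ (both 54 e⁻, Z=56>53).
With Sc³⁺ included the full order is V⁵⁺ < Sc³⁺ < Ca²⁺ < Sr²⁺ < Ba²⁺ < I⁻, so it takes position 2.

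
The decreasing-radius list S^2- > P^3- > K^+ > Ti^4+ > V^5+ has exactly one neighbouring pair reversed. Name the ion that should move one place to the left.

P^3-

Compare adjacent ions: S^2- and P^3- share 18 electrons; the higher nuclear charge on S (Z=16) contracts it more, so S^2- < P^3- — yet in this decreasing list S^2- sits before P^3-. Nothing else is reversed, so P^3- should move one place to the left.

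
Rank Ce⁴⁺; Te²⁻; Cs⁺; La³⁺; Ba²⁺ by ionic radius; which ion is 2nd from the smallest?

La³⁺

These species are isoelectronic with 54 electrons. The only difference is the number of protons: Ce⁴⁺ (Z=58), La³⁺ (Z=57), Ba²⁺ (Z=56), Cs⁺ (Z=55), Te²⁻ (Z=52). The strongest nuclear pull (Ce⁴⁺) gives the smallest ion.
So the order is Ce⁴⁺ < La³⁺ < Ba²⁺ < Cs⁺ < Te²⁻; the 2nd-smallest ion is La³⁺.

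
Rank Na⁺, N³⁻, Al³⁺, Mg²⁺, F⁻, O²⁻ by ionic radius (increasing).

Al³⁺ < Mg²⁺ < Na⁺ < F⁻ < O²⁻ < N³⁻

All of these have 10 electrons (isoelectronic). With the same electron cloud, the ion with the most protons pulls it in tightest. Nuclear charges: Al³⁺ (Z=13), Mg²⁺ (Z=12), Na⁺ (Z=11), F⁻ (Z=9), O²⁻ (Z=8), N³⁻ (Z=7). Highest Z is smallest.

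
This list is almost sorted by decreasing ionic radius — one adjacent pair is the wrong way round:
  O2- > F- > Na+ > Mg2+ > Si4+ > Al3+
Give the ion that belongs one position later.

The pair Si4+, Al3+ is the wrong way round — they are isoelectronic (10 e⁻) and Si has more protons than Al (14 vs 13), making Si4+ smaller. All other adjacent pairs agree with periodic trends, so Si4+ is the misplaced ion.

Si4+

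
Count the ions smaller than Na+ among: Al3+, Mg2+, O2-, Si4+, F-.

All of these have 10 electrons (isoelectronic). With the same electron cloud, the ion with the most protons pulls it in tightest. Nuclear charges: Si4+ (Z=14), Al3+ (Z=13), Mg2+ (Z=12), Na+ (Z=11), F- (Z=9), O2- (Z=8). Highest Z is smallest.
Relative to Na+, the ions that are smaller are Si4+, Al3+, Mg2+. That's 3.

3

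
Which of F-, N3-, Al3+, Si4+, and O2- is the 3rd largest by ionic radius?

Each ion has 10 electrons. The ranking follows nuclear charge in reverse — greater Z gives a smaller radius. Si4+ (Z=14), Al3+ (Z=13), F- (Z=9), O2- (Z=8), N3- (Z=7).
Full ascending order: Si4+ < Al3+ < F- < O2- < N3-. Counting from the largest, position 3 is F-.

F-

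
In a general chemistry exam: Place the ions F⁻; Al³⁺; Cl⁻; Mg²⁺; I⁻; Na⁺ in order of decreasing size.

First list Z and electron count for each: Al³⁺ (Z=13, 10 e⁻), Mg²⁺ (Z=12, 10 e⁻), Na⁺ (Z=11, 10 e⁻), F⁻ (Z=9, 10 e⁻), Cl⁻ (Z=17, 18 e⁻), I⁻ (Z=53, 54 e⁻). Al³⁺ < Mg²⁺ (both 10 e⁻, Z=13>12); Mg²⁺ < Na⁺ (isoelectronic, higher Z=12 is smaller); Na⁺ < F⁻ (both 10 e⁻, Z=11>9); F⁻ < Cl⁻ (same group, period 2 vs 3); Cl⁻ < I⁻ (same group, 2 shells fewer).

I⁻ > Cl⁻ > F⁻ > Na⁺ > Mg²⁺ > Al³⁺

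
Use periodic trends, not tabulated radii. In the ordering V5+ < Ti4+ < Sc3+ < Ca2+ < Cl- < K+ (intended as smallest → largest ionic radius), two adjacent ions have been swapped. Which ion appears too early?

Cl-

Check each adjacent pair. Cl- and K+ are reversed: K+ and Cl- share 18 electrons; the higher nuclear charge on K (Z=19) contracts it more, so K+ < Cl-. No other neighbouring pair contradicts the periodic trends, so Cl- is the ion listed too early.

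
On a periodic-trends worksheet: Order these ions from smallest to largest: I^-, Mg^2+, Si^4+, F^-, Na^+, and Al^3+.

Si^4+ < Al^3+ < Mg^2+ < Na^+ < F^- < I^-

Si^4+ has 10 e⁻ (Z=14), Al^3+ has 10 e⁻ (Z=13), Mg^2+ has 10 e⁻ (Z=12), Na^+ has 10 e⁻ (Z=11), F^- has 10 e⁻ (Z=9), I^- has 54 e⁻ (Z=53). Si^4+ < Al^3+ (isoelectronic, higher Z=14 is smaller); Al^3+ < Mg^2+ (both 10 e⁻, Z=13>12); Mg^2+ < Na^+ (both 10 e⁻, Z=12>11); Na^+ < F^- (both 10 e⁻, Z=11>9); F^- < I^- (same group, 3 shells fewer).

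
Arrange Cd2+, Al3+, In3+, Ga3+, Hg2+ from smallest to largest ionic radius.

Al3+ < Ga3+ < In3+ < Cd2+ < Hg2+

Work out protons and electrons: Al3+: 10 e⁻, Z=13, Ga3+: 28 e⁻, Z=31, In3+: 46 e⁻, Z=49, Cd2+: 46 e⁻, Z=48, Hg2+: 78 e⁻, Z=80. Al3+ < Ga3+ (same group, period 3 vs 4); Ga3+ < In3+ (same group, period 4 vs 5); In3+ < Cd2+ (isoelectronic, higher Z=49 is smaller); Cd2+ < Hg2+ (same group, 1 shell fewer).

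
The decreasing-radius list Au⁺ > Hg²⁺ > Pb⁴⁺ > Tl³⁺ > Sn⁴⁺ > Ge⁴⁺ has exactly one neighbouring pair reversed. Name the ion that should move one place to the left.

Tl³⁺

Check each adjacent pair. Pb⁴⁺ and Tl³⁺ are reversed: they are isoelectronic (78 e⁻) and Pb has more protons than Tl (82 vs 81), making Pb⁴⁺ smaller. No other neighbouring pair contradicts the periodic trends, so Tl³⁺ is the ion listed too late.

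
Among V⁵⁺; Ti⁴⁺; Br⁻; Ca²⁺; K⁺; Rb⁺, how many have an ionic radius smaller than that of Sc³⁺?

2

First list Z and electron count for each: V⁵⁺ has 18 e⁻ (Z=23), Ti⁴⁺ has 18 e⁻ (Z=22), Sc³⁺ has 18 e⁻ (Z=21), Ca²⁺ has 18 e⁻ (Z=20), K⁺ has 18 e⁻ (Z=19), Rb⁺ has 36 e⁻ (Z=37), Br⁻ has 36 e⁻ (Z=35). V⁵⁺ < Ti⁴⁺ (isoelectronic, higher Z=23 is smaller); Ti⁴⁺ < Sc³⁺ (both 18 e⁻, Z=22>21); Sc³⁺ < Ca²⁺ (both 18 e⁻, Z=21>20); Ca²⁺ < K⁺ (both 18 e⁻, Z=20>19); K⁺ < Rb⁺ (same group, 1 shell fewer); Rb⁺ < Br⁻ (isoelectronic, higher Z=37 is smaller).
Placing each against Sc³⁺: smaller — V⁵⁺, Ti⁴⁺; larger — Ca²⁺, K⁺, Rb⁺, Br⁻. So 2 are smaller.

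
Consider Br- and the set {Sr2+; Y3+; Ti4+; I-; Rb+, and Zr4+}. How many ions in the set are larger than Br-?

1

Tabulating Z and e⁻: Ti4+ (Z=22, 18 e⁻), Zr4+ (Z=40, 36 e⁻), Y3+ (Z=39, 36 e⁻), Sr2+ (Z=38, 36 e⁻), Rb+ (Z=37, 36 e⁻), Br- (Z=35, 36 e⁻), I- (Z=53, 54 e⁻). Ti4+ < Zr4+ (same group, 1 shell fewer); Zr4+ < Y3+ (isoelectronic, higher Z=40 is smaller); Y3+ < Sr2+ (isoelectronic, higher Z=39 is smaller); Sr2+ < Rb+ (both 36 e⁻, Z=38>37); Rb+ < Br- (isoelectronic, higher Z=37 is smaller); Br- < I- (same group, period 4 vs 5).
Relative to Br-, the ions that are larger are I-. Count: 1.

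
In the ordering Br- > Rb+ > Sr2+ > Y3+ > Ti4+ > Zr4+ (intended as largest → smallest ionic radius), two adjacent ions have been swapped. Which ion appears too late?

Zr4+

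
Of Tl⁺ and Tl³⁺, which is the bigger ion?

Tl⁺

For a single element, ionic radius drops as positive charge rises — Tl³⁺ < Tl⁺.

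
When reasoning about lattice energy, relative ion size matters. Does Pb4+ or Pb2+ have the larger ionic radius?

Pb2+

Same element, different charge: the more highly charged cation has fewer electrons and a greater effective nuclear charge per electron, making Pb4+ the smallest.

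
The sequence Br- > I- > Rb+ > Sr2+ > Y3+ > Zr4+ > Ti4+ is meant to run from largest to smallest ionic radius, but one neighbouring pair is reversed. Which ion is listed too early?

Br-

The pair Br-, I- is the wrong way round — Br- and I- are in one column with the same charge; the lighter period-4 ion has one fewer shell and is smaller. All other adjacent pairs agree with periodic trends, so Br- is the misplaced ion.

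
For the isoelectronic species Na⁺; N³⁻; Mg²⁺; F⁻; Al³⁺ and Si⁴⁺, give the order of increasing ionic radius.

Si⁴⁺ < Al³⁺ < Mg²⁺ < Na⁺ < F⁻ < N³⁻

Isoelectronic series (10 e⁻ each). Size is set by nuclear charge: more protons means a smaller ion. Si⁴⁺ (Z=14), Al³⁺ (Z=13), Mg²⁺ (Z=12), Na⁺ (Z=11), F⁻ (Z=9), N³⁻ (Z=7).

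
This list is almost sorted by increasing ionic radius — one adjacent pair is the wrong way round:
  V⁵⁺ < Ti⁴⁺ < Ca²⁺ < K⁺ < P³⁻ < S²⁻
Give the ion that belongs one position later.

P³⁻

The pair P³⁻, S²⁻ is the wrong way round — S²⁻ and P³⁻ share 18 electrons; the higher nuclear charge on S (Z=16) contracts it more, so S²⁻ < P³⁻. All other adjacent pairs agree with periodic trends, so P³⁻ is the misplaced ion.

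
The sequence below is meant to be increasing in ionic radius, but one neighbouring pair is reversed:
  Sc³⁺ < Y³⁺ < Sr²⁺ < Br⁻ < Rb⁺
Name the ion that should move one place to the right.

Br⁻

Compare adjacent ions: they are isoelectronic (36 e⁻) and Rb has more protons than Br (37 vs 35), making Rb⁺ smaller — yet in this increasing list Br⁻ sits before Rb⁺. Nothing else is reversed, so Br⁻ should move one place to the right.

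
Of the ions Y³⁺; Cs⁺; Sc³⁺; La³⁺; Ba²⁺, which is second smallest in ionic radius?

Y³⁺

Electron counts and nuclear charges: Sc³⁺: 18 e⁻, Z=21, Y³⁺: 36 e⁻, Z=39, La³⁺: 54 e⁻, Z=57, Ba²⁺: 54 e⁻, Z=56, Cs⁺: 54 e⁻, Z=55. Sc³⁺ < Y³⁺ (same group, period 4 vs 5); Y³⁺ < La³⁺ (same group, 1 shell fewer); La³⁺ < Ba²⁺ (both 54 e⁻, Z=57>56); Ba²⁺ < Cs⁺ (both 54 e⁻, Z=56>55).
That gives Sc³⁺ < Y³⁺ < La³⁺ < Ba²⁺ < Cs⁺. From the smallest end, number 2 is Y³⁺.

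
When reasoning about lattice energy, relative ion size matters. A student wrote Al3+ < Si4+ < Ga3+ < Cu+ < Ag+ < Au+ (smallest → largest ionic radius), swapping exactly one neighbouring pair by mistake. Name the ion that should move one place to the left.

The pair Al3+, Si4+ is the wrong way round — Si4+ and Al3+ share 10 electrons; the higher nuclear charge on Si (Z=14) contracts it more, so Si4+ < Al3+. All other adjacent pairs agree with periodic trends, so Si4+ is the misplaced ion.

Si4+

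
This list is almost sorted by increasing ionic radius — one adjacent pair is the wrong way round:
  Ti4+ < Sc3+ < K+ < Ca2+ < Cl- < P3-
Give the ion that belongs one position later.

Scanning neighbour by neighbour, only K+/Ca2+ violates a trend: both have 18 electrons but Z(Ca)=20 > Z(K)=19, so Ca2+ should be the smaller of the two. That makes K+ the one sitting a position early relative to where it belongs.

K+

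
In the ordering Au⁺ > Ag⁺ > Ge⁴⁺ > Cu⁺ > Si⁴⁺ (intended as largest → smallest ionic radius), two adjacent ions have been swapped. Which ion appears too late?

Cu⁺

The pair Ge⁴⁺, Cu⁺ is the wrong way round — they are isoelectronic (28 e⁻) and Ge has more protons than Cu (32 vs 29), making Ge⁴⁺ smaller. All other adjacent pairs agree with periodic trends, so Cu⁺ is the misplaced ion.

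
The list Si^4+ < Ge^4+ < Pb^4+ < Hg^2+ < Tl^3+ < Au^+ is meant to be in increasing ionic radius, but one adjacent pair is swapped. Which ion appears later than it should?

Tl^3+

The pair Hg^2+, Tl^3+ is the wrong way round — both have 78 electrons but Z(Tl)=81 > Z(Hg)=80, so Tl^3+ should be the smaller of the two. All other adjacent pairs agree with periodic trends, so Tl^3+ is the misplaced ion.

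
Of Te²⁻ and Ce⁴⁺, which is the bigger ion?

Each ion has 54 electrons. The ranking follows nuclear charge in reverse — greater Z gives a smaller radius. Ce⁴⁺ (Z=58), Te²⁻ (Z=52).

Te²⁻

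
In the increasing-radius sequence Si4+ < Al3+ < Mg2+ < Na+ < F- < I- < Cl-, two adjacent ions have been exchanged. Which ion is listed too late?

Scanning neighbour by neighbour, only I-/Cl- violates a trend: Cl- and I- are in one column with the same charge; the lighter period-3 ion has 2 fewer shells and is smaller. That makes Cl- the one sitting a position late relative to where it belongs.

Cl-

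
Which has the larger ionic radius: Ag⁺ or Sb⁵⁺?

Ag⁺

All of these have 46 electrons (isoelectronic). With the same electron cloud, the ion with the most protons pulls it in tightest. Nuclear charges: Sb⁵⁺ (Z=51), Ag⁺ (Z=47). Highest Z is smallest.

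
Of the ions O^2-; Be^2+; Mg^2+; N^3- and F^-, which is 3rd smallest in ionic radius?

Tabulating Z and e⁻: Be^2+ has 2 e⁻ (Z=4), Mg^2+ has 10 e⁻ (Z=12), F^- has 10 e⁻ (Z=9), O^2- has 10 e⁻ (Z=8), N^3- has 10 e⁻ (Z=7). Be^2+ < Mg^2+ (same group, 1 shell fewer); Mg^2+ < F^- (both 10 e⁻, Z=12>9); F^- < O^2- (both 10 e⁻, Z=9>8); O^2- < N^3- (both 10 e⁻, Z=8>7).
So the order is Be^2+ < Mg^2+ < F^- < O^2- < N^3-; the 3rd-smallest ion is F^-.

F^-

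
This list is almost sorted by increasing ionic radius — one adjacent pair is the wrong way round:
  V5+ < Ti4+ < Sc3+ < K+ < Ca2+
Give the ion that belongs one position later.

The pair K+, Ca2+ is the wrong way round — both have 18 electrons but Z(Ca)=20 > Z(K)=19, so Ca2+ should be the smaller of the two. All other adjacent pairs agree with periodic trends, so K+ is the misplaced ion.

K+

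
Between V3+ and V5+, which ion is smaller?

V5+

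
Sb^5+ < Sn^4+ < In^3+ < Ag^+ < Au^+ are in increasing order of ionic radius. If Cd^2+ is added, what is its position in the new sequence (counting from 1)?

Sb^5+ has 46 e⁻ (Z=51), Sn^4+ has 46 e⁻ (Z=50), In^3+ has 46 e⁻ (Z=49), Cd^2+ has 46 e⁻ (Z=48), Ag^+ has 46 e⁻ (Z=47), Au^+ has 78 e⁻ (Z=79). Sb^5+ < Sn^4+ (isoelectronic, higher Z=51 is smaller); Sn^4+ < In^3+ (both 46 e⁻, Z=50>49); In^3+ < Cd^2+ (both 46 e⁻, Z=49>48); Cd^2+ < Ag^+ (both 46 e⁻, Z=48>47); Ag^+ < Au^+ (same group, period 5 vs 6).
With Cd^2+ included the full order is Sb^5+ < Sn^4+ < In^3+ < Cd^2+ < Ag^+ < Au^+, so it takes position 4.

4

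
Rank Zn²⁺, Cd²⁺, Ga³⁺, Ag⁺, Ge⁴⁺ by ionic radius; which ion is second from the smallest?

Work out protons and electrons: Ge⁴⁺: 28 e⁻, Z=32, Ga³⁺: 28 e⁻, Z=31, Zn²⁺: 28 e⁻, Z=30, Cd²⁺: 46 e⁻, Z=48, Ag⁺: 46 e⁻, Z=47. Ge⁴⁺ < Ga³⁺ (both 28 e⁻, Z=32>31); Ga³⁺ < Zn²⁺ (both 28 e⁻, Z=31>30); Zn²⁺ < Cd²⁺ (same group, 1 shell fewer); Cd²⁺ < Ag⁺ (isoelectronic, higher Z=48 is smaller).
Ordering: Ge⁴⁺ < Ga³⁺ < Zn²⁺ < Cd²⁺ < Ag⁺. The second smallest is Ga³⁺.

Ga³⁺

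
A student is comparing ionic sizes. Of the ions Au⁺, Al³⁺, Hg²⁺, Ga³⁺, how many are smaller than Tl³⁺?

2

Electron counts and nuclear charges: Al³⁺: 10 e⁻, Z=13, Ga³⁺: 28 e⁻, Z=31, Tl³⁺: 78 e⁻, Z=81, Hg²⁺: 78 e⁻, Z=80, Au⁺: 78 e⁻, Z=79. Al³⁺ < Ga³⁺ (same group, period 3 vs 4); Ga³⁺ < Tl³⁺ (same group, period 4 vs 6); Tl³⁺ < Hg²⁺ (both 78 e⁻, Z=81>80); Hg²⁺ < Au⁺ (isoelectronic, higher Z=80 is smaller).
Relative to Tl³⁺, the ions that are smaller are Al³⁺, Ga³⁺. That's 2.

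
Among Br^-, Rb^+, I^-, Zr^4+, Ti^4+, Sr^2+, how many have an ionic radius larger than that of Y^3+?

4

Work out protons and electrons: Ti^4+: 18 e⁻, Z=22, Zr^4+: 36 e⁻, Z=40, Y^3+: 36 e⁻, Z=39, Sr^2+: 36 e⁻, Z=38, Rb^+: 36 e⁻, Z=37, Br^-: 36 e⁻, Z=35, I^-: 54 e⁻, Z=53. Ti^4+ < Zr^4+ (same group, 1 shell fewer); Zr^4+ < Y^3+ (both 36 e⁻, Z=40>39); Y^3+ < Sr^2+ (both 36 e⁻, Z=39>38); Sr^2+ < Rb^+ (isoelectronic, higher Z=38 is smaller); Rb^+ < Br^- (both 36 e⁻, Z=37>35); Br^- < I^- (same group, period 4 vs 5).
Overall: Ti^4+ < Zr^4+ < Y^3+ < Sr^2+ < Rb^+ < Br^- < I^-. Y^3+ has 2 below it and 4 above. That's 4.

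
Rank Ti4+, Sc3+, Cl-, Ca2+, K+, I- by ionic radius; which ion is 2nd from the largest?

Work out protons and electrons: Ti4+ (Z=22, 18 e⁻), Sc3+ (Z=21, 18 e⁻), Ca2+ (Z=20, 18 e⁻), K+ (Z=19, 18 e⁻), Cl- (Z=17, 18 e⁻), I- (Z=53, 54 e⁻). Ti4+ < Sc3+ (isoelectronic, higher Z=22 is smaller); Sc3+ < Ca2+ (both 18 e⁻, Z=21>20); Ca2+ < K+ (isoelectronic, higher Z=20 is smaller); K+ < Cl- (isoelectronic, higher Z=19 is smaller); Cl- < I- (same group, period 3 vs 5).
Full ascending order: Ti4+ < Sc3+ < Ca2+ < K+ < Cl- < I-. Counting from the largest, position 2 is Cl-.

Cl-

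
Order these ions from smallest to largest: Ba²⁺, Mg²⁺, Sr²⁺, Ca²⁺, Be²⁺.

These ions sit in one column with identical charge. Each step down the periodic table adds a principal shell, increasing the radius.

Be²⁺ < Mg²⁺ < Ca²⁺ < Sr²⁺ < Ba²⁺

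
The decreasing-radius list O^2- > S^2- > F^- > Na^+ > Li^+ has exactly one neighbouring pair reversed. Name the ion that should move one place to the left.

S^2-

Compare adjacent ions: same group and charge — period 2 sits above period 3, so O^2- is smaller — yet in this decreasing list O^2- sits before S^2-. Nothing else is reversed, so S^2- should move one place to the left.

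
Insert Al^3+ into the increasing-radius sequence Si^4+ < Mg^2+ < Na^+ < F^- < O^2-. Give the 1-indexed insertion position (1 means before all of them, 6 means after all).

2

These species are isoelectronic with 10 electrons. The only difference is the number of protons: Si^4+ (Z=14), Al^3+ (Z=13), Mg^2+ (Z=12), Na^+ (Z=11), F^- (Z=9), O^2- (Z=8). The strongest nuclear pull (Si^4+) gives the smallest ion.
Putting Al^3+ in gives Si^4+ < Al^3+ < Mg^2+ < Na^+ < F^- < O^2-; it lands at slot 2.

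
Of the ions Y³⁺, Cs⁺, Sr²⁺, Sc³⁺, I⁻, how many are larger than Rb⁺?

2

Work out protons and electrons: Sc³⁺ (Z=21, 18 e⁻), Y³⁺ (Z=39, 36 e⁻), Sr²⁺ (Z=38, 36 e⁻), Rb⁺ (Z=37, 36 e⁻), Cs⁺ (Z=55, 54 e⁻), I⁻ (Z=53, 54 e⁻). Sc³⁺ < Y³⁺ (same group, period 4 vs 5); Y³⁺ < Sr²⁺ (both 36 e⁻, Z=39>38); Sr²⁺ < Rb⁺ (both 36 e⁻, Z=38>37); Rb⁺ < Cs⁺ (same group, period 5 vs 6); Cs⁺ < I⁻ (both 54 e⁻, Z=55>53).
Relative to Rb⁺, the ions that are larger are Cs⁺, I⁻. Count: 2.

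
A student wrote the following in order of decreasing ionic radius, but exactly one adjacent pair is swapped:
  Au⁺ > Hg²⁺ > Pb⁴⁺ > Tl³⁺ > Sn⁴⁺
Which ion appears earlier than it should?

The pair Pb⁴⁺, Tl³⁺ is the wrong way round — both have 78 electrons but Z(Pb)=82 > Z(Tl)=81, so Pb⁴⁺ should be the smaller of the two. All other adjacent pairs agree with periodic trends, so Pb⁴⁺ is the misplaced ion.

Pb⁴⁺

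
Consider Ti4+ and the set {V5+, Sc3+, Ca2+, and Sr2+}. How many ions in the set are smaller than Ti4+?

First list Z and electron count for each: V5+: 18 e⁻, Z=23, Ti4+: 18 e⁻, Z=22, Sc3+: 18 e⁻, Z=21, Ca2+: 18 e⁻, Z=20, Sr2+: 36 e⁻, Z=38. V5+ < Ti4+ (both 18 e⁻, Z=23>22); Ti4+ < Sc3+ (both 18 e⁻, Z=22>21); Sc3+ < Ca2+ (isoelectronic, higher Z=21 is smaller); Ca2+ < Sr2+ (same group, 1 shell fewer).
Placing each against Ti4+: smaller — V5+; larger — Sc3+, Ca2+, Sr2+. That's 1.

1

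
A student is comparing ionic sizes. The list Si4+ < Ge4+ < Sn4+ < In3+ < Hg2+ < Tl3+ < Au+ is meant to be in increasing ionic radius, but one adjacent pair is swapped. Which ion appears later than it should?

Check each adjacent pair. Hg2+ and Tl3+ are reversed: both have 78 electrons but Z(Tl)=81 > Z(Hg)=80, so Tl3+ should be the smaller of the two. No other neighbouring pair contradicts the periodic trends, so Tl3+ is the ion listed too late.

Tl3+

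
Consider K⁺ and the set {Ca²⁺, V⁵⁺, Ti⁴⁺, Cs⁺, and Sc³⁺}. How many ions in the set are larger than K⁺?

Electron counts and nuclear charges: V⁵⁺: 18 e⁻, Z=23, Ti⁴⁺: 18 e⁻, Z=22, Sc³⁺: 18 e⁻, Z=21, Ca²⁺: 18 e⁻, Z=20, K⁺: 18 e⁻, Z=19, Cs⁺: 54 e⁻, Z=55. V⁵⁺ < Ti⁴⁺ (isoelectronic, higher Z=23 is smaller); Ti⁴⁺ < Sc³⁺ (isoelectronic, higher Z=22 is smaller); Sc³⁺ < Ca²⁺ (both 18 e⁻, Z=21>20); Ca²⁺ < K⁺ (both 18 e⁻, Z=20>19); K⁺ < Cs⁺ (same group, period 4 vs 6).
Overall: V⁵⁺ < Ti⁴⁺ < Sc³⁺ < Ca²⁺ < K⁺ < Cs⁺. K⁺ has 4 below it and 1 above. So 1 is larger.

1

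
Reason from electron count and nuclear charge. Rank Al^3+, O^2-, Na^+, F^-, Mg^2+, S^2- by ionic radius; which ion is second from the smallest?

Mg^2+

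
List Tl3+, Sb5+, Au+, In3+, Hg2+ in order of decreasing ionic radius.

Work out protons and electrons: Sb5+ has 46 e⁻ (Z=51), In3+ has 46 e⁻ (Z=49), Tl3+ has 78 e⁻ (Z=81), Hg2+ has 78 e⁻ (Z=80), Au+ has 78 e⁻ (Z=79). Sb5+ < In3+ (isoelectronic, higher Z=51 is smaller); In3+ < Tl3+ (same group, 1 shell fewer); Tl3+ < Hg2+ (both 78 e⁻, Z=81>80); Hg2+ < Au+ (isoelectronic, higher Z=80 is smaller).

Au+ > Hg2+ > Tl3+ > In3+ > Sb5+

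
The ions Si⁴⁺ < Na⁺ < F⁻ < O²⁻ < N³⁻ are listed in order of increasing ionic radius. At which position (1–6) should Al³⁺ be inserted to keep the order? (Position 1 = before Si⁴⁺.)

2

These species are isoelectronic with 10 electrons. The only difference is the number of protons: Si⁴⁺ (Z=14), Al³⁺ (Z=13), Na⁺ (Z=11), F⁻ (Z=9), O²⁻ (Z=8), N³⁻ (Z=7). The strongest nuclear pull (Si⁴⁺) gives the smallest ion.
With Al³⁺ included the full order is Si⁴⁺ < Al³⁺ < Na⁺ < F⁻ < O²⁻ < N³⁻, so it takes position 2.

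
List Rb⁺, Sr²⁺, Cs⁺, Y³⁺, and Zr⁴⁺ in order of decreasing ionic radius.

Cs⁺ > Rb⁺ > Sr²⁺ > Y³⁺ > Zr⁴⁺

Zr⁴⁺ (Z=40, 36 e⁻), Y³⁺ (Z=39, 36 e⁻), Sr²⁺ (Z=38, 36 e⁻), Rb⁺ (Z=37, 36 e⁻), Cs⁺ (Z=55, 54 e⁻). Zr⁴⁺ < Y³⁺ (isoelectronic, higher Z=40 is smaller); Y³⁺ < Sr²⁺ (isoelectronic, higher Z=39 is smaller); Sr²⁺ < Rb⁺ (isoelectronic, higher Z=38 is smaller); Rb⁺ < Cs⁺ (same group, period 5 vs 6).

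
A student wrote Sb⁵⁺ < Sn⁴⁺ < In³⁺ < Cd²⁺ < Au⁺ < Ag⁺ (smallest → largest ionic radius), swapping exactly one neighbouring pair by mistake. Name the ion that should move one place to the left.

Compare adjacent ions: same group and charge — period 5 sits above period 6, so Ag⁺ is smaller — yet in this increasing list Au⁺ sits before Ag⁺. Nothing else is reversed, so Ag⁺ should move one place to the left.

Ag⁺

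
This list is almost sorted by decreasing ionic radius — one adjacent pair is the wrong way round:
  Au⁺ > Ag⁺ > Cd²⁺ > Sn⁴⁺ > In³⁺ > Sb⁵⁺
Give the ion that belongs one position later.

Sn⁴⁺

Check each adjacent pair. Sn⁴⁺ and In³⁺ are reversed: Sn⁴⁺ and In³⁺ share 46 electrons; the higher nuclear charge on Sn (Z=50) contracts it more, so Sn⁴⁺ < In³⁺. No other neighbouring pair contradicts the periodic trends, so Sn⁴⁺ is the ion listed too early.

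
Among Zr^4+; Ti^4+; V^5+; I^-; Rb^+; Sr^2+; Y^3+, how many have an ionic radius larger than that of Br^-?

1

Tabulating Z and e⁻: V^5+: 18 e⁻, Z=23, Ti^4+: 18 e⁻, Z=22, Zr^4+: 36 e⁻, Z=40, Y^3+: 36 e⁻, Z=39, Sr^2+: 36 e⁻, Z=38, Rb^+: 36 e⁻, Z=37, Br^-: 36 e⁻, Z=35, I^-: 54 e⁻, Z=53. V^5+ < Ti^4+ (both 18 e⁻, Z=23>22); Ti^4+ < Zr^4+ (same group, period 4 vs 5); Zr^4+ < Y^3+ (isoelectronic, higher Z=40 is smaller); Y^3+ < Sr^2+ (both 36 e⁻, Z=39>38); Sr^2+ < Rb^+ (both 36 e⁻, Z=38>37); Rb^+ < Br^- (both 36 e⁻, Z=37>35); Br^- < I^- (same group, 1 shell fewer).
Relative to Br^-, the ions that are larger are I^-. That's 1.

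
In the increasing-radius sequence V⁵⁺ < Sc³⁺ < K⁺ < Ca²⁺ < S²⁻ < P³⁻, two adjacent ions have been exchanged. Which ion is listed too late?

Ca²⁺

The pair K⁺, Ca²⁺ is the wrong way round — they are isoelectronic (18 e⁻) and Ca has more protons than K (20 vs 19), making Ca²⁺ smaller. All other adjacent pairs agree with periodic trends, so Ca²⁺ is the misplaced ion.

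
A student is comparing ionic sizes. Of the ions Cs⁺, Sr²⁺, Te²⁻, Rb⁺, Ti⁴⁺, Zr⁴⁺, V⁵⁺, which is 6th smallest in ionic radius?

Cs⁺

Tabulating Z and e⁻: V⁵⁺ has 18 e⁻ (Z=23), Ti⁴⁺ has 18 e⁻ (Z=22), Zr⁴⁺ has 36 e⁻ (Z=40), Sr²⁺ has 36 e⁻ (Z=38), Rb⁺ has 36 e⁻ (Z=37), Cs⁺ has 54 e⁻ (Z=55), Te²⁻ has 54 e⁻ (Z=52). V⁵⁺ < Ti⁴⁺ (isoelectronic, higher Z=23 is smaller); Ti⁴⁺ < Zr⁴⁺ (same group, 1 shell fewer); Zr⁴⁺ < Sr²⁺ (both 36 e⁻, Z=40>38); Sr²⁺ < Rb⁺ (both 36 e⁻, Z=38>37); Rb⁺ < Cs⁺ (same group, 1 shell fewer); Cs⁺ < Te²⁻ (both 54 e⁻, Z=55>52).
That gives V⁵⁺ < Ti⁴⁺ < Zr⁴⁺ < Sr²⁺ < Rb⁺ < Cs⁺ < Te²⁻. From the smallest end, number 6 is Cs⁺.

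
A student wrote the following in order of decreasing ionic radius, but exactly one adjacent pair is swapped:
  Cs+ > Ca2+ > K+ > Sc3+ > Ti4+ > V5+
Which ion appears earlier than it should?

Check each adjacent pair. Ca2+ and K+ are reversed: they are isoelectronic (18 e⁻) and Ca has more protons than K (20 vs 19), making Ca2+ smaller. No other neighbouring pair contradicts the periodic trends, so Ca2+ is the ion listed too early.

Ca2+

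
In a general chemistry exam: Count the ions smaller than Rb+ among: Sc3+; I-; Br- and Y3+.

Electron counts and nuclear charges: Sc3+ has 18 e⁻ (Z=21), Y3+ has 36 e⁻ (Z=39), Rb+ has 36 e⁻ (Z=37), Br- has 36 e⁻ (Z=35), I- has 54 e⁻ (Z=53). Sc3+ < Y3+ (same group, 1 shell fewer); Y3+ < Rb+ (both 36 e⁻, Z=39>37); Rb+ < Br- (both 36 e⁻, Z=37>35); Br- < I- (same group, period 4 vs 5).
Placing each against Rb+: smaller — Sc3+, Y3+; larger — Br-, I-. So 2 are smaller.

2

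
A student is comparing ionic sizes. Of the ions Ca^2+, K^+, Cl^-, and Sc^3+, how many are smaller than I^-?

4

Work out protons and electrons: Sc^3+: 18 e⁻, Z=21, Ca^2+: 18 e⁻, Z=20, K^+: 18 e⁻, Z=19, Cl^-: 18 e⁻, Z=17, I^-: 54 e⁻, Z=53. Sc^3+ < Ca^2+ (isoelectronic, higher Z=21 is smaller); Ca^2+ < K^+ (isoelectronic, higher Z=20 is smaller); K^+ < Cl^- (both 18 e⁻, Z=19>17); Cl^- < I^- (same group, period 3 vs 5).
Relative to I^-, the ions that are smaller are Sc^3+, Ca^2+, K^+, Cl^-. That's 4.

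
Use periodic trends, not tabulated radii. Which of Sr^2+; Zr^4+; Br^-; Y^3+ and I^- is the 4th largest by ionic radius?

Y^3+

Tabulating Z and e⁻: Zr^4+ (Z=40, 36 e⁻), Y^3+ (Z=39, 36 e⁻), Sr^2+ (Z=38, 36 e⁻), Br^- (Z=35, 36 e⁻), I^- (Z=53, 54 e⁻). Zr^4+ < Y^3+ (isoelectronic, higher Z=40 is smaller); Y^3+ < Sr^2+ (isoelectronic, higher Z=39 is smaller); Sr^2+ < Br^- (isoelectronic, higher Z=38 is smaller); Br^- < I^- (same group, 1 shell fewer).
Full ascending order: Zr^4+ < Y^3+ < Sr^2+ < Br^- < I^-. Counting from the largest, position 4 is Y^3+.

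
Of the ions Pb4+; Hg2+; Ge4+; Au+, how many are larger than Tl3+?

2

Tabulating Z and e⁻: Ge4+: 28 e⁻, Z=32, Pb4+: 78 e⁻, Z=82, Tl3+: 78 e⁻, Z=81, Hg2+: 78 e⁻, Z=80, Au+: 78 e⁻, Z=79. Ge4+ < Pb4+ (same group, 2 shells fewer); Pb4+ < Tl3+ (isoelectronic, higher Z=82 is smaller); Tl3+ < Hg2+ (both 78 e⁻, Z=81>80); Hg2+ < Au+ (both 78 e⁻, Z=80>79).
Relative to Tl3+, the ions that are larger are Hg2+, Au+. So 2 are larger.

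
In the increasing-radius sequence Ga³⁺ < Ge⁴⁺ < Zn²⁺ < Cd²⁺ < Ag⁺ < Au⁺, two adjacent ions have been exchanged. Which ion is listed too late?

Check each adjacent pair. Ga³⁺ and Ge⁴⁺ are reversed: Ge⁴⁺ and Ga³⁺ share 28 electrons; the higher nuclear charge on Ge (Z=32) contracts it more, so Ge⁴⁺ < Ga³⁺. No other neighbouring pair contradicts the periodic trends, so Ge⁴⁺ is the ion listed too late.

Ge⁴⁺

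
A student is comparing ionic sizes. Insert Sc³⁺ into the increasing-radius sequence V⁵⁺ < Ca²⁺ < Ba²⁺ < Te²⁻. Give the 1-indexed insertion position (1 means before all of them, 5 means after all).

2

Electron counts and nuclear charges: V⁵⁺ has 18 e⁻ (Z=23), Sc³⁺ has 18 e⁻ (Z=21), Ca²⁺ has 18 e⁻ (Z=20), Ba²⁺ has 54 e⁻ (Z=56), Te²⁻ has 54 e⁻ (Z=52). V⁵⁺ < Sc³⁺ (both 18 e⁻, Z=23>21); Sc³⁺ < Ca²⁺ (isoelectronic, higher Z=21 is smaller); Ca²⁺ < Ba²⁺ (same group, 2 shells fewer); Ba²⁺ < Te²⁻ (isoelectronic, higher Z=56 is smaller).
With Sc³⁺ included the full order is V⁵⁺ < Sc³⁺ < Ca²⁺ < Ba²⁺ < Te²⁻, so it takes position 2.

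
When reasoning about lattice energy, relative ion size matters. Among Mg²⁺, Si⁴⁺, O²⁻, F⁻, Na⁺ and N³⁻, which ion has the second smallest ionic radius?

Mg²⁺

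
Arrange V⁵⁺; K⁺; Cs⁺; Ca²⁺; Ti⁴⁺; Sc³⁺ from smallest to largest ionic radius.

V⁵⁺ < Ti⁴⁺ < Sc³⁺ < Ca²⁺ < K⁺ < Cs⁺

First list Z and electron count for each: V⁵⁺ has 18 e⁻ (Z=23), Ti⁴⁺ has 18 e⁻ (Z=22), Sc³⁺ has 18 e⁻ (Z=21), Ca²⁺ has 18 e⁻ (Z=20), K⁺ has 18 e⁻ (Z=19), Cs⁺ has 54 e⁻ (Z=55). V⁵⁺ < Ti⁴⁺ (both 18 e⁻, Z=23>22); Ti⁴⁺ < Sc³⁺ (both 18 e⁻, Z=22>21); Sc³⁺ < Ca²⁺ (both 18 e⁻, Z=21>20); Ca²⁺ < K⁺ (isoelectronic, higher Z=20 is smaller); K⁺ < Cs⁺ (same group, 2 shells fewer).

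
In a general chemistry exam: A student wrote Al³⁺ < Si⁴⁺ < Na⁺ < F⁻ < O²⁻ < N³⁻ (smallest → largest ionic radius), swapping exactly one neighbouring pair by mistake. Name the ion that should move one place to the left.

The pair Al³⁺, Si⁴⁺ is the wrong way round — both have 10 electrons but Z(Si)=14 > Z(Al)=13, so Si⁴⁺ should be the smaller of the two. All other adjacent pairs agree with periodic trends, so Si⁴⁺ is the misplaced ion.

Si⁴⁺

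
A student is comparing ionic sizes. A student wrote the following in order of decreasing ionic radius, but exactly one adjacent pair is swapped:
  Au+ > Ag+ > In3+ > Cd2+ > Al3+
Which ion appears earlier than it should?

In3+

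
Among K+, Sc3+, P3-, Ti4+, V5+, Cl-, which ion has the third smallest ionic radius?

Sc3+

These species are isoelectronic with 18 electrons. The only difference is the number of protons: V5+ (Z=23), Ti4+ (Z=22), Sc3+ (Z=21), K+ (Z=19), Cl- (Z=17), P3- (Z=15). The strongest nuclear pull (V5+) gives the smallest ion.
That gives V5+ < Ti4+ < Sc3+ < K+ < Cl- < P3-. From the smallest end, number 3 is Sc3+.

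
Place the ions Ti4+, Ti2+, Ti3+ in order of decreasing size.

Same element, different charge: the more highly charged cation has fewer electrons and a greater effective nuclear charge per electron, making Ti4+ the smallest.

Ti2+ > Ti3+ > Ti4+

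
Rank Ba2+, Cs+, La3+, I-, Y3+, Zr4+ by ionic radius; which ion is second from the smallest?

Y3+

First list Z and electron count for each: Zr4+: 36 e⁻, Z=40, Y3+: 36 e⁻, Z=39, La3+: 54 e⁻, Z=57, Ba2+: 54 e⁻, Z=56, Cs+: 54 e⁻, Z=55, I-: 54 e⁻, Z=53. Zr4+ < Y3+ (isoelectronic, higher Z=40 is smaller); Y3+ < La3+ (same group, period 5 vs 6); La3+ < Ba2+ (both 54 e⁻, Z=57>56); Ba2+ < Cs+ (both 54 e⁻, Z=56>55); Cs+ < I- (both 54 e⁻, Z=55>53).
That gives Zr4+ < Y3+ < La3+ < Ba2+ < Cs+ < I-. From the smallest end, number 2 is Y3+.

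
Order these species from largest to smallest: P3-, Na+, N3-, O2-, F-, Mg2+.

P3- > N3- > O2- > F- > Na+ > Mg2+

Electron counts and nuclear charges: Mg2+: 10 e⁻, Z=12, Na+: 10 e⁻, Z=11, F-: 10 e⁻, Z=9, O2-: 10 e⁻, Z=8, N3-: 10 e⁻, Z=7, P3-: 18 e⁻, Z=15. Mg2+ < Na+ (isoelectronic, higher Z=12 is smaller); Na+ < F- (both 10 e⁻, Z=11>9); F- < O2- (both 10 e⁻, Z=9>8); O2- < N3- (both 10 e⁻, Z=8>7); N3- < P3- (same group, period 2 vs 3).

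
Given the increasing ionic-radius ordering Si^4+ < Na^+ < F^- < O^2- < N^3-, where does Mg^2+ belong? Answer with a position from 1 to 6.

2

Each ion has 10 electrons. The ranking follows nuclear charge in reverse — greater Z gives a smaller radius. Si^4+ (Z=14), Mg^2+ (Z=12), Na^+ (Z=11), F^- (Z=9), O^2- (Z=8), N^3- (Z=7).
Putting Mg^2+ in gives Si^4+ < Mg^2+ < Na^+ < F^- < O^2- < N^3-; it lands at slot 2.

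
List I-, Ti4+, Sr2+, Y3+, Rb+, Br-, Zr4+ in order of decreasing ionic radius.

Work out protons and electrons: Ti4+ (Z=22, 18 e⁻), Zr4+ (Z=40, 36 e⁻), Y3+ (Z=39, 36 e⁻), Sr2+ (Z=38, 36 e⁻), Rb+ (Z=37, 36 e⁻), Br- (Z=35, 36 e⁻), I- (Z=53, 54 e⁻). Ti4+ < Zr4+ (same group, 1 shell fewer); Zr4+ < Y3+ (isoelectronic, higher Z=40 is smaller); Y3+ < Sr2+ (isoelectronic, higher Z=39 is smaller); Sr2+ < Rb+ (isoelectronic, higher Z=38 is smaller); Rb+ < Br- (both 36 e⁻, Z=37>35); Br- < I- (same group, 1 shell fewer).

I- > Br- > Rb+ > Sr2+ > Y3+ > Zr4+ > Ti4+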